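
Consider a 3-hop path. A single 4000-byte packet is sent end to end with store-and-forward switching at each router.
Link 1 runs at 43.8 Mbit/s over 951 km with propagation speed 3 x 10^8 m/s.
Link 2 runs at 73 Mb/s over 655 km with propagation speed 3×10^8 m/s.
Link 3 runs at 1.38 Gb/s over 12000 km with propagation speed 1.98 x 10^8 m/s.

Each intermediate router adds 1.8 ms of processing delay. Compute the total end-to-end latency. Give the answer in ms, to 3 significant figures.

L = 4000 × 8 = 32000 bits.
Transmission delays (L/R per hop): 0.730594, 0.438356, 0.0231884 ms; sum = 1.19214 ms.
Propagation delays (d/s per hop): 3.17, 2.18333, 60.6061 ms; sum = 65.9594 ms.
Processing at 2 router(s): 2 × 1.8 ms = 3.6 ms.
End-to-end = 70.8 ms.

70.8 ms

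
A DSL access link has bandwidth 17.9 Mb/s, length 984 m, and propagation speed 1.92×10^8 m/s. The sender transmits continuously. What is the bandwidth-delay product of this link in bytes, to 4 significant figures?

11.47 bytes

Propagation delay = 984 / 192000000 = 5.125e-06 s.
BDP = R × t_prop = 17900000 × 5.125e-06 = 91.7375 bits.
In bytes: 91.7375/8 = 11.47 bytes.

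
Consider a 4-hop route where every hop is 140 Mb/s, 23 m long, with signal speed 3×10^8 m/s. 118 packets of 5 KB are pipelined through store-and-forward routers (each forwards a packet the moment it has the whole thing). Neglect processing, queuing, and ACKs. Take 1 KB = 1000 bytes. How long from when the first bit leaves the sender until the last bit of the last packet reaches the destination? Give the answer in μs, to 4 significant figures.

34570 μs

Per-hop transmission t_tx = L/R = 40000/140000000 = 285.714 μs.
Per-hop propagation t_prop = 23/300000000 = 0.0766667 μs.
Pipeline fill: first packet needs 4·t_tx to clear all hops; remaining 117 packets each add one t_tx.
Total = (4+118-1)·t_tx + 4·t_prop = 121·285.714 + 4·0.0766667 = 34570 μs.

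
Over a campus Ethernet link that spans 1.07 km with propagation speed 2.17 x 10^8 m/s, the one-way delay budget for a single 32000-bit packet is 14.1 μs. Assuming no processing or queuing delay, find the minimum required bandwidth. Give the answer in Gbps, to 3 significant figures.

Propagation delay = 1070 / 217000000 = 4.93088 μs.
Transmission budget = 14.1 − 4.93088 = 9.16912 μs.
R ≥ L / t_tx = 32000 bits / 9.16912e-06 s = 3.49 Gbps.

3.49 Gbps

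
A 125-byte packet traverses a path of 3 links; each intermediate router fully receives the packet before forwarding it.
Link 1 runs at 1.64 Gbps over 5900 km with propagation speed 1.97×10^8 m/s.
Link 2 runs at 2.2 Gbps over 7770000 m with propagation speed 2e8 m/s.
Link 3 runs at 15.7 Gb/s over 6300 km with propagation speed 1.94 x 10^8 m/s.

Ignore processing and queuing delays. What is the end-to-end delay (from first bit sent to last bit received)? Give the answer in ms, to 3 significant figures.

101 ms

L = 125 × 8 = 1000 bits.
Transmission delays (L/R per hop): 0.000609756, 0.000454545, 6.36943e-05 ms; sum = 0.001128 ms.
Propagation delays (d/s per hop): 29.9492, 38.85, 32.4742 ms; sum = 101.273 ms.
End-to-end = 101 ms.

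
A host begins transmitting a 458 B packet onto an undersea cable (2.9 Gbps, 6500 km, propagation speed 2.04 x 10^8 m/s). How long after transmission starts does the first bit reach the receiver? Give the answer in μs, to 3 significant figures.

31900 μs

First bit experiences only propagation delay: d/s = 6500000/204000000 = 31900 μs.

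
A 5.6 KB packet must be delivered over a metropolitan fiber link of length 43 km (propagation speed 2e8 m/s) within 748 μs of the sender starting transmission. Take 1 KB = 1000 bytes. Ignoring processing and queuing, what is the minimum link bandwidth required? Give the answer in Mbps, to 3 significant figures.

84.1 Mbps

L = 44800 bits.
Propagation delay = 43000 / 200000000 = 215 μs.
Transmission budget = 748 − 215 = 533 μs.
R ≥ L / t_tx = 44800 bits / 0.000533 s = 84.1 Mbps.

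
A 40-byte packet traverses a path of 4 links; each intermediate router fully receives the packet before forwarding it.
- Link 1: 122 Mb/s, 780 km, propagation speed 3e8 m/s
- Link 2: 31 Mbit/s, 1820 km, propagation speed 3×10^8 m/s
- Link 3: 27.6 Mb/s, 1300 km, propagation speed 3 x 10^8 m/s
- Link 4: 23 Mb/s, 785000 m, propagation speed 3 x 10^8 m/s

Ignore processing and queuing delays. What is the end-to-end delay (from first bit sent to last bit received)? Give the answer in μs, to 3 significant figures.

L = 40 × 8 = 320 bits.
Transmission delays (L/R per hop): 2.62295, 10.3226, 11.5942, 13.913 μs; sum = 38.4528 μs.
Propagation delays (d/s per hop): 2600, 6066.67, 4333.33, 2616.67 μs; sum = 15616.7 μs.
End-to-end = 15700 μs.

15700 μs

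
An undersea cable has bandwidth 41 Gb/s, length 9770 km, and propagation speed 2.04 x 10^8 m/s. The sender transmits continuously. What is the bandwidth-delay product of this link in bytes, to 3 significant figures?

Propagation delay = 9770000 / 204000000 = 0.0478922 s.
BDP = R × t_prop = 41000000000 × 0.0478922 = 1963580000 bits.
In bytes: 1963580000/8 = 245000000 bytes.

245000000 bytes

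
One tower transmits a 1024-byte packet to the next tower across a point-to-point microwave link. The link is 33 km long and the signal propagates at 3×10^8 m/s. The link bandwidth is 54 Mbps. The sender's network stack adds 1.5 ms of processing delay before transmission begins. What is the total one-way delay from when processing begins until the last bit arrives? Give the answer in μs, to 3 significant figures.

L = 1024 × 8 = 8192 bits.
Transmission delay = L/R = 8192 / 54000000 = 151.704 μs.
Propagation delay = d/s = 33000 m / 300000000 m/s = 110 μs.
Plus processing delay 1.5 ms = 1500 μs.
Total = 1760 μs.

1760 μs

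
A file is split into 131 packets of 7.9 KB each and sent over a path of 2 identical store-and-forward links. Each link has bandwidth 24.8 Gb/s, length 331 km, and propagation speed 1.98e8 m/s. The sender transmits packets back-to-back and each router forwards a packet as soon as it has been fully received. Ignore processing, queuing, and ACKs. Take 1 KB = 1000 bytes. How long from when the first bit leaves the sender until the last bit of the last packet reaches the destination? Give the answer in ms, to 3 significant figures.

3.68 ms

Per-hop transmission t_tx = L/R = 63200/24800000000 = 0.00254839 ms.
Per-hop propagation t_prop = 331000/198000000 = 1.67172 ms.
Pipeline fill: first packet needs 2·t_tx to clear all hops; remaining 130 packets each add one t_tx.
Total = (2+131-1)·t_tx + 2·t_prop = 132·0.00254839 + 2·1.67172 = 3.68 ms.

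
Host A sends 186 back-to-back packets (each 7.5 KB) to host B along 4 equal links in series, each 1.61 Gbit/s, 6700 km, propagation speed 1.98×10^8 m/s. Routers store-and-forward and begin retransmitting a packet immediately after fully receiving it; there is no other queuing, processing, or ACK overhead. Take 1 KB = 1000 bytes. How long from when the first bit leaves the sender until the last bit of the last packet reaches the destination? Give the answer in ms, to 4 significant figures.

Per-hop transmission t_tx = L/R = 60000/1610000000 = 0.0372671 ms.
Per-hop propagation t_prop = 6700000/198000000 = 33.8384 ms.
Pipeline fill: first packet needs 4·t_tx to clear all hops; remaining 185 packets each add one t_tx.
Total = (4+186-1)·t_tx + 4·t_prop = 189·0.0372671 + 4·33.8384 = 142.4 ms.

142.4 ms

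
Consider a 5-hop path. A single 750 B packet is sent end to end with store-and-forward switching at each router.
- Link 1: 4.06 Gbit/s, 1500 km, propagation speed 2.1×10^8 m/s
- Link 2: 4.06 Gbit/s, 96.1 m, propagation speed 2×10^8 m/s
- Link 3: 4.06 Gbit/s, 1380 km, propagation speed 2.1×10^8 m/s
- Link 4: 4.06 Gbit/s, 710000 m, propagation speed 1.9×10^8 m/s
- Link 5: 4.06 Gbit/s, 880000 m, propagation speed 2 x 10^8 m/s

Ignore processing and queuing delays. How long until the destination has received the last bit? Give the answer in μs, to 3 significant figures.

L = 750 × 8 = 6000 bits.
Transmission delay per hop = L/R = 6000/4.06e+09 = 1.47783 μs; 5 hops → 7.38916 μs.
Propagation delays (d/s per hop): 7142.86, 0.4805, 6571.43, 3736.84, 4400 μs; sum = 21851.6 μs.
End-to-end = 21900 μs.

21900 μs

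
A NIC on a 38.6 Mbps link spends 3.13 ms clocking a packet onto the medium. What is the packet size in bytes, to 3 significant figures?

L = R × t_tx = 38600000 b/s × 0.00313 s = 120818 bits.
In bytes: 120818 / 8 = 15100 bytes.

15100 bytes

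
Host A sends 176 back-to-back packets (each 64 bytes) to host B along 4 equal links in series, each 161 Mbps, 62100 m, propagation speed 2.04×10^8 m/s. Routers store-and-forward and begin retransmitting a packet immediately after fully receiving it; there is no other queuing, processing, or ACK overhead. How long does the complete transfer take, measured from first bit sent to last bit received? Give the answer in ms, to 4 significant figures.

Per-hop transmission t_tx = L/R = 512/161000000 = 0.00318012 ms.
Per-hop propagation t_prop = 62100/204000000 = 0.304412 ms.
Pipeline fill: first packet needs 4·t_tx to clear all hops; remaining 175 packets each add one t_tx.
Total = (4+176-1)·t_tx + 4·t_prop = 179·0.00318012 + 4·0.304412 = 1.787 ms.

1.787 ms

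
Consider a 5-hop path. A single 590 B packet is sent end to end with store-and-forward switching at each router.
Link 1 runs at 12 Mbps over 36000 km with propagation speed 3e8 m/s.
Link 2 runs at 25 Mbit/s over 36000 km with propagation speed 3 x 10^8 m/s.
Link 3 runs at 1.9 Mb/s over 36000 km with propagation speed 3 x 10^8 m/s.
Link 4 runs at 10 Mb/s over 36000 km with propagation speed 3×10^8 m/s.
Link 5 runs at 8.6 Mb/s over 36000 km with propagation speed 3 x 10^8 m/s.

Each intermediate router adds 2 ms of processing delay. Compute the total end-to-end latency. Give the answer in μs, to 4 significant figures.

L = 590 × 8 = 4720 bits.
Transmission delays (L/R per hop): 393.333, 188.8, 2484.21, 472, 548.837 μs; sum = 4087.18 μs.
Propagation delays (d/s per hop): 120000, 120000, 120000, 120000, 120000 μs; sum = 600000 μs.
Processing at 4 router(s): 4 × 2 ms = 8000 μs.
End-to-end = 612100 μs.

612100 μs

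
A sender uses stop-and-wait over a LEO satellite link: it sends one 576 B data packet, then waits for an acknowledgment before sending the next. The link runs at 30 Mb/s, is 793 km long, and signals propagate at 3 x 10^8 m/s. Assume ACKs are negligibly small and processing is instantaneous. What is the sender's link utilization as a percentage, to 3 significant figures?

t_tx = L/R = 4608/30000000 = 0.0001536 s.
t_prop = 793000/300000000 = 0.00264333 s; RTT = 0.00528667 s.
Cycle = t_tx + RTT = 0.00544027 s.
Utilization = t_tx / cycle = 0.0001536/0.00544027 = 2.82 %.

2.82 %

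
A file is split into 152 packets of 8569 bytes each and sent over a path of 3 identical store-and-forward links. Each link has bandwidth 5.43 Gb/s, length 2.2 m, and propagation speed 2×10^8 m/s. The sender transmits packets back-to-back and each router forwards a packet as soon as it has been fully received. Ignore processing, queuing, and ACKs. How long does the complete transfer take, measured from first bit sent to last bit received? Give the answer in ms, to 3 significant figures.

1.94 ms

Per-hop transmission t_tx = L/R = 68552/5430000000 = 0.0126247 ms.
Per-hop propagation t_prop = 2.2/200000000 = 1.1e-05 ms.
Pipeline fill: first packet needs 3·t_tx to clear all hops; remaining 151 packets each add one t_tx.
Total = (3+152-1)·t_tx + 3·t_prop = 154·0.0126247 + 3·1.1e-05 = 1.94 ms.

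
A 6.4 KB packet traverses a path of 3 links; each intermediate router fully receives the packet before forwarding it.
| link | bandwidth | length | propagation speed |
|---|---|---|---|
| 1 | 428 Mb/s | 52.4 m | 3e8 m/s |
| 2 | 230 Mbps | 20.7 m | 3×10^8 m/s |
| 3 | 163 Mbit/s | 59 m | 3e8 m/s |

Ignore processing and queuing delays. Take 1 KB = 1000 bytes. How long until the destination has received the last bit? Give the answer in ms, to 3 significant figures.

0.657 ms

L = 51200 bits.
Transmission delays (L/R per hop): 0.119626, 0.222609, 0.31411 ms; sum = 0.656345 ms.
Propagation delays (d/s per hop): 0.000174667, 6.9e-05, 0.000196667 ms; sum = 0.000440333 ms.
End-to-end = 0.657 ms.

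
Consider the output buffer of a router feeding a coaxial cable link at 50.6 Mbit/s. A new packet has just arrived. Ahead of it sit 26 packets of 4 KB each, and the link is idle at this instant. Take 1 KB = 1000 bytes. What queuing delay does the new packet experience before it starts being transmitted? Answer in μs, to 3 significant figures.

16400 μs

Each queued packet: L/R = 32000/50600000 = 632.411 μs.
26 queued → 16442.7 μs.
Queuing delay = 16400 μs.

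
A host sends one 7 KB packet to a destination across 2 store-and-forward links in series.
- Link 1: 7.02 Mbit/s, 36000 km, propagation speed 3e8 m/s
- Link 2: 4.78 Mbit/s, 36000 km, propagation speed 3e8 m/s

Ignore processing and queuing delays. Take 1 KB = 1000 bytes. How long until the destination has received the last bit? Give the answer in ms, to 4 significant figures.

259.7 ms

L = 56000 bits.
Transmission delays (L/R per hop): 7.97721, 11.7155 ms; sum = 19.6927 ms.
Propagation delays (d/s per hop): 120, 120 ms; sum = 240 ms.
End-to-end = 259.7 ms.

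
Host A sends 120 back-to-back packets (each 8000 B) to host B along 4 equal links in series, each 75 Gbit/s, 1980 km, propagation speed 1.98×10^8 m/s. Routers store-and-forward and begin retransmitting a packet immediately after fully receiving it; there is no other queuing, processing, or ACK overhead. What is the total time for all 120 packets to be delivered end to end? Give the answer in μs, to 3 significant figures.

Per-hop transmission t_tx = L/R = 64000/75000000000 = 0.853333 μs.
Per-hop propagation t_prop = 1980000/198000000 = 10000 μs.
Pipeline fill: first packet needs 4·t_tx to clear all hops; remaining 119 packets each add one t_tx.
Total = (4+120-1)·t_tx + 4·t_prop = 123·0.853333 + 4·10000 = 40100 μs.

40100 μs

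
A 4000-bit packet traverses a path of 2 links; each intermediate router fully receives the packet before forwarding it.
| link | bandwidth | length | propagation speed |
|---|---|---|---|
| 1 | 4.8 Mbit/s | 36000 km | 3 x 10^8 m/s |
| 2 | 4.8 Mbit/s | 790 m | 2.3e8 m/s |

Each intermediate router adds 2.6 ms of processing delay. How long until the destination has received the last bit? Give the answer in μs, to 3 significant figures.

Transmission delay per hop = L/R = 4000/4800000 = 833.333 μs; 2 hops → 1666.67 μs.
Propagation delays (d/s per hop): 120000, 3.43478 μs; sum = 120003 μs.
Processing at 1 router(s): 1 × 2.6 ms = 2600 μs.
End-to-end = 124000 μs.

124000 μs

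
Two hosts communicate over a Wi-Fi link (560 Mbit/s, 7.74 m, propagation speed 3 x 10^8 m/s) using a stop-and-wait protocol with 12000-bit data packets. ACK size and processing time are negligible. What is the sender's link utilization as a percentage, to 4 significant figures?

t_tx = L/R = 12000/560000000 = 2.14286e-05 s.
t_prop = 7.74/300000000 = 2.58e-08 s; RTT = 5.16e-08 s.
Cycle = t_tx + RTT = 2.14802e-05 s.
Utilization = t_tx / cycle = 2.14286e-05/2.14802e-05 = 99.76 %.

99.76 %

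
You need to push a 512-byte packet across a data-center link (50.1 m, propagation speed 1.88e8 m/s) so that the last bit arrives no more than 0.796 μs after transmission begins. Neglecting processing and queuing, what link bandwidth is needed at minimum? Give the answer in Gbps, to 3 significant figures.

L = 4096 bits.
Propagation delay = 50.1 / 188000000 = 0.266489 μs.
Transmission budget = 0.796 − 0.266489 = 0.529511 μs.
R ≥ L / t_tx = 4096 bits / 5.29511e-07 s = 7.74 Gbps.

7.74 Gbps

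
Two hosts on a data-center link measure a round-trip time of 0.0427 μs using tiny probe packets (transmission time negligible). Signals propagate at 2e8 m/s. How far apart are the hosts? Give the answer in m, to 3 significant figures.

One-way propagation = RTT/2 = 0.02135 μs.
d = s × t = 200000000 × 2.135e-08 = 4.27 m.

4.27 m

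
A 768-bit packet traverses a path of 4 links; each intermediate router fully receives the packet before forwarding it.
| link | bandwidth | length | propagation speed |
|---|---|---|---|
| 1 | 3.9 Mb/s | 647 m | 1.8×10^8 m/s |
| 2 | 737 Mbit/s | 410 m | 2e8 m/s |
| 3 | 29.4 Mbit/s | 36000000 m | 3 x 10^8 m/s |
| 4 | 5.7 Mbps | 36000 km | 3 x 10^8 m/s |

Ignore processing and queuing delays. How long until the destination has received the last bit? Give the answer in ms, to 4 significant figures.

Transmission delays (L/R per hop): 0.196923, 0.00104206, 0.0261224, 0.134737 ms; sum = 0.358824 ms.
Propagation delays (d/s per hop): 0.00359444, 0.00205, 120, 120 ms; sum = 240.006 ms.
End-to-end = 240.4 ms.

240.4 ms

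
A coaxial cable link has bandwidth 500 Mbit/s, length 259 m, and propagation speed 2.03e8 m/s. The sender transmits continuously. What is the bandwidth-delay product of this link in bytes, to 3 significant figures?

Propagation delay = 259 / 2.03e+08 = 1.27586e-06 s.
BDP = R × t_prop = 500000000 × 1.27586e-06 = 637.931 bits.
In bytes: 637.931/8 = 79.7 bytes.

79.7 bytes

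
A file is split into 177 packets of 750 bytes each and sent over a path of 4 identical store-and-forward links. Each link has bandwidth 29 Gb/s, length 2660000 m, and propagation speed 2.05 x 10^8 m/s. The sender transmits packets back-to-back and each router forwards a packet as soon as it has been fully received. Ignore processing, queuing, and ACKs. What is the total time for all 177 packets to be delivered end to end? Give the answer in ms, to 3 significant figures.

Per-hop transmission t_tx = L/R = 6000/29000000000 = 0.000206897 ms.
Per-hop propagation t_prop = 2660000/2.05e+08 = 12.9756 ms.
Pipeline fill: first packet needs 4·t_tx to clear all hops; remaining 176 packets each add one t_tx.
Total = (4+177-1)·t_tx + 4·t_prop = 180·0.000206897 + 4·12.9756 = 51.9 ms.

51.9 ms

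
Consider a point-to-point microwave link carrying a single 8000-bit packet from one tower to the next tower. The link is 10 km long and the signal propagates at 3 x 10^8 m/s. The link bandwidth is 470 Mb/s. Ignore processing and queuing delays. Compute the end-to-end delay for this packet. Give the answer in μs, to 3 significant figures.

50.4 μs

Transmission delay = L/R = 8000 / 470000000 = 17.0213 μs.
Propagation delay = d/s = 10000 m / 300000000 m/s = 33.3333 μs.
Total = 50.4 μs.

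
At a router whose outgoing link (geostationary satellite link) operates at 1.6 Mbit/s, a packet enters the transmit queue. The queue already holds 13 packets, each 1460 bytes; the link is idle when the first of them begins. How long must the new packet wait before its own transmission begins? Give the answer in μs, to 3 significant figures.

Each queued packet: L/R = 11680/1600000 = 7300 μs.
13 queued → 94900 μs.
Queuing delay = 94900 μs.

94900 μs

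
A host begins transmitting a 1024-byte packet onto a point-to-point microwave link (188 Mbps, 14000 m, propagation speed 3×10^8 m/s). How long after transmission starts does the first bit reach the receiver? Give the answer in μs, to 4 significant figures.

46.67 μs

First bit experiences only propagation delay: d/s = 14000/300000000 = 46.67 μs.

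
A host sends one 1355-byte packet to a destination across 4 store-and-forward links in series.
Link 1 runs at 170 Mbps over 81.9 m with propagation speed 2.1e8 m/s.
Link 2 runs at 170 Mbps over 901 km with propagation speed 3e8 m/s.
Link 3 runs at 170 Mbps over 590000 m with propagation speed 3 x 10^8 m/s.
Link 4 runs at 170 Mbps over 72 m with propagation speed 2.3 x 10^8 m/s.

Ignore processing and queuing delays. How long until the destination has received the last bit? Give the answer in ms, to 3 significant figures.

L = 1355 × 8 = 10840 bits.
Transmission delay per hop = L/R = 10840/170000000 = 0.0637647 ms; 4 hops → 0.255059 ms.
Propagation delays (d/s per hop): 0.00039, 3.00333, 1.96667, 0.000313043 ms; sum = 4.9707 ms.
End-to-end = 5.23 ms.

5.23 ms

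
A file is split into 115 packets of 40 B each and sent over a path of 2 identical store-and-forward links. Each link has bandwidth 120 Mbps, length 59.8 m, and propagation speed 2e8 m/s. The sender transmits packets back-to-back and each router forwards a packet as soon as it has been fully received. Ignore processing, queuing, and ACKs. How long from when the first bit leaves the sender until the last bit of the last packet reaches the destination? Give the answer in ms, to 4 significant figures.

0.3099 ms

Per-hop transmission t_tx = L/R = 320/120000000 = 0.00266667 ms.
Per-hop propagation t_prop = 59.8/200000000 = 0.000299 ms.
Pipeline fill: first packet needs 2·t_tx to clear all hops; remaining 114 packets each add one t_tx.
Total = (2+115-1)·t_tx + 2·t_prop = 116·0.00266667 + 2·0.000299 = 0.3099 ms.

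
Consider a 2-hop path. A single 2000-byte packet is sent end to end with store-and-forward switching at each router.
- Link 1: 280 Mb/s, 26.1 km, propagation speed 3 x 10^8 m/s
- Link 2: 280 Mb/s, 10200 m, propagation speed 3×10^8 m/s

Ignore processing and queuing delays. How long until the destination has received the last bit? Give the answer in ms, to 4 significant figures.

L = 2000 × 8 = 16000 bits.
Transmission delay per hop = L/R = 16000/280000000 = 0.0571429 ms; 2 hops → 0.114286 ms.
Propagation delays (d/s per hop): 0.087, 0.034 ms; sum = 0.121 ms.
End-to-end = 0.2353 ms.

0.2353 ms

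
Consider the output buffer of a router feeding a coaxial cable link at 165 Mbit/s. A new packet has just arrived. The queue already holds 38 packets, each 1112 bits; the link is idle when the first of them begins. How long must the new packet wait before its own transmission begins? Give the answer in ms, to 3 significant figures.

Each queued packet: L/R = 1112/165000000 = 0.00673939 ms.
38 queued → 0.256097 ms.
Queuing delay = 0.256 ms.

0.256 ms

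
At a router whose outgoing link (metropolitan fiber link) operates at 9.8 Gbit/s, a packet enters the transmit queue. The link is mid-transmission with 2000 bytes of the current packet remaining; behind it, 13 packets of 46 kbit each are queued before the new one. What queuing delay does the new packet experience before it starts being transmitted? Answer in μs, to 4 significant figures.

62.65 μs

Each queued packet: L/R = 46000/9800000000 = 4.69388 μs.
13 queued → 61.0204 μs.
Plus remaining 16000 bits of current packet: 1.63265 μs.
Queuing delay = 62.65 μs.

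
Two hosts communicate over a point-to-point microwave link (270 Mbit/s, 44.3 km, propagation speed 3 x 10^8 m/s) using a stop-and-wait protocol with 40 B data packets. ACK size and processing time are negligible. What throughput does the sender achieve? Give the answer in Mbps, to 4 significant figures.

1.079 Mbps

t_tx = L/R = 320/270000000 = 1.18519e-06 s.
t_prop = 44300/300000000 = 0.000147667 s; RTT = 0.000295333 s.
Cycle = t_tx + RTT = 0.000296519 s.
Throughput = L / cycle = 320 / 0.000296519 = 1.079 Mbps.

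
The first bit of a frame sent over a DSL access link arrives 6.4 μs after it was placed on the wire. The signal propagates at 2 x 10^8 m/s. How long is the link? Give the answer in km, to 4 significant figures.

d = s × t_prop = 200000000 × 6.4e-06 = 1.280 km.

1.280 km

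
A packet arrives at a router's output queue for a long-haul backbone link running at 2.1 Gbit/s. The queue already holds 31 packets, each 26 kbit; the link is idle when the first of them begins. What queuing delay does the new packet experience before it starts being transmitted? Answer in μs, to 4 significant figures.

Each queued packet: L/R = 26000/2100000000 = 12.381 μs.
31 queued → 383.81 μs.
Queuing delay = 383.8 μs.

383.8 μs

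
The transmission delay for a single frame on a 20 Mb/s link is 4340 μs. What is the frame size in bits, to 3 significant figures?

L = R × t_tx = 20000000 b/s × 0.00434 s = 86800 bits.

86800 bits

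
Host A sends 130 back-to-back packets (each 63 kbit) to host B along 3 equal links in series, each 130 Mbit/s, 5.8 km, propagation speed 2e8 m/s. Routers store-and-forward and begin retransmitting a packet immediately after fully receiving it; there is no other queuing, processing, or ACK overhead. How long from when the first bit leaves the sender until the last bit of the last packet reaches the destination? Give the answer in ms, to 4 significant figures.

64.06 ms

Per-hop transmission t_tx = L/R = 63000/130000000 = 0.484615 ms.
Per-hop propagation t_prop = 5800/200000000 = 0.029 ms.
Pipeline fill: first packet needs 3·t_tx to clear all hops; remaining 129 packets each add one t_tx.
Total = (3+130-1)·t_tx + 3·t_prop = 132·0.484615 + 3·0.029 = 64.06 ms.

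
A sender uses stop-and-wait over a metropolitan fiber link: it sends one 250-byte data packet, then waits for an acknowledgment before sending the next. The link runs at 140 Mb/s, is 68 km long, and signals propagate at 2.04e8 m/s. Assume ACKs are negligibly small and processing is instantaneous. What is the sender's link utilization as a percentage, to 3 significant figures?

t_tx = L/R = 2000/140000000 = 1.42857e-05 s.
t_prop = 68000/204000000 = 0.000333333 s; RTT = 0.000666667 s.
Cycle = t_tx + RTT = 0.000680952 s.
Utilization = t_tx / cycle = 1.42857e-05/0.000680952 = 2.10 %.

2.10 %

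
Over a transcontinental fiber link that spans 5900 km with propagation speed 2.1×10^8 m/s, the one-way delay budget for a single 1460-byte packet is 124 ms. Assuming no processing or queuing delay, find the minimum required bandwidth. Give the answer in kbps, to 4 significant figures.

121.8 kbps

L = 11680 bits.
Propagation delay = 5900000 / 210000000 = 28.0952 ms.
Transmission budget = 124 − 28.0952 = 95.9048 ms.
R ≥ L / t_tx = 11680 bits / 0.0959048 s = 121.8 kbps.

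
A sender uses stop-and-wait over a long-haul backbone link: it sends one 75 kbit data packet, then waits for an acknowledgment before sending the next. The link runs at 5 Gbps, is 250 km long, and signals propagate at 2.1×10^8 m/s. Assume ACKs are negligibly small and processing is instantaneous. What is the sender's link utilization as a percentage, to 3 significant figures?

0.626 %

t_tx = L/R = 75000/5000000000 = 1.5e-05 s.
t_prop = 250000/210000000 = 0.00119048 s; RTT = 0.00238095 s.
Cycle = t_tx + RTT = 0.00239595 s.
Utilization = t_tx / cycle = 1.5e-05/0.00239595 = 0.626 %.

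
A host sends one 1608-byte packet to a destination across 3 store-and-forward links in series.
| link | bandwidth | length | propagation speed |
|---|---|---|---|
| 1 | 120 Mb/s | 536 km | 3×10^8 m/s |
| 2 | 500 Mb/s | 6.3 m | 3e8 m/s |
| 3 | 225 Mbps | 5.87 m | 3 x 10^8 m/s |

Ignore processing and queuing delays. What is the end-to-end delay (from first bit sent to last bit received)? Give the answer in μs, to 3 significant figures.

L = 1608 × 8 = 12864 bits.
Transmission delays (L/R per hop): 107.2, 25.728, 57.1733 μs; sum = 190.101 μs.
Propagation delays (d/s per hop): 1786.67, 0.021, 0.0195667 μs; sum = 1786.71 μs.
End-to-end = 1980 μs.

1980 μs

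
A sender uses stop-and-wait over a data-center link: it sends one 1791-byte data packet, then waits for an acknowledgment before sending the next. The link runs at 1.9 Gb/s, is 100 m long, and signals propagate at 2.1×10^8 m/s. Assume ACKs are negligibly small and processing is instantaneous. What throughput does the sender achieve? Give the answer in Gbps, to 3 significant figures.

1.69 Gbps

t_tx = L/R = 14328/1900000000 = 7.54105e-06 s.
t_prop = 100/210000000 = 4.7619e-07 s; RTT = 9.52381e-07 s.
Cycle = t_tx + RTT = 8.49343e-06 s.
Throughput = L / cycle = 14328 / 8.49343e-06 = 1.69 Gbps.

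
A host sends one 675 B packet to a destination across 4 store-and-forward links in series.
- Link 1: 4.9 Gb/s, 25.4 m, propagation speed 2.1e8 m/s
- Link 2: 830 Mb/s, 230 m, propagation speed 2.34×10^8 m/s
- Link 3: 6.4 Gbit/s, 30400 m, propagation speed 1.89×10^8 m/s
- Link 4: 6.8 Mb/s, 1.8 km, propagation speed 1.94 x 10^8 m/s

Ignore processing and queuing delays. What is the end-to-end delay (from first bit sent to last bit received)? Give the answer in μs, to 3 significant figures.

L = 675 × 8 = 5400 bits.
Transmission delays (L/R per hop): 1.10204, 6.50602, 0.84375, 794.118 μs; sum = 802.569 μs.
Propagation delays (d/s per hop): 0.120952, 0.982906, 160.847, 9.27835 μs; sum = 171.229 μs.
End-to-end = 974 μs.

974 μs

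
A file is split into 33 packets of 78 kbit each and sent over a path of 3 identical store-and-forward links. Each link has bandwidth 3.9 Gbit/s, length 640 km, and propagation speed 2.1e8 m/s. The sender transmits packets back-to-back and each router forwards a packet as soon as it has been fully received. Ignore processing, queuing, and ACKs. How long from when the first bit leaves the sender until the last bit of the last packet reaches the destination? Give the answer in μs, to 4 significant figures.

Per-hop transmission t_tx = L/R = 78000/3900000000 = 20 μs.
Per-hop propagation t_prop = 640000/210000000 = 3047.62 μs.
Pipeline fill: first packet needs 3·t_tx to clear all hops; remaining 32 packets each add one t_tx.
Total = (3+33-1)·t_tx + 3·t_prop = 35·20 + 3·3047.62 = 9843 μs.

9843 μs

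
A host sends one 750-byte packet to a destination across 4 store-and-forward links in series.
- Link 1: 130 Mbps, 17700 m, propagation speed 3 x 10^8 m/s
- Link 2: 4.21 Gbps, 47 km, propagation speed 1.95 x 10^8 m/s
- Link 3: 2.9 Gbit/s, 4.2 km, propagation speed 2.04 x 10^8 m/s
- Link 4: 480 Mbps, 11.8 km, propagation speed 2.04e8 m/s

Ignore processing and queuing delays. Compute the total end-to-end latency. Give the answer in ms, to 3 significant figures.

L = 750 × 8 = 6000 bits.
Transmission delays (L/R per hop): 0.0461538, 0.00142518, 0.00206897, 0.0125 ms; sum = 0.062148 ms.
Propagation delays (d/s per hop): 0.059, 0.241026, 0.0205882, 0.0578431 ms; sum = 0.378457 ms.
End-to-end = 0.441 ms.

0.441 ms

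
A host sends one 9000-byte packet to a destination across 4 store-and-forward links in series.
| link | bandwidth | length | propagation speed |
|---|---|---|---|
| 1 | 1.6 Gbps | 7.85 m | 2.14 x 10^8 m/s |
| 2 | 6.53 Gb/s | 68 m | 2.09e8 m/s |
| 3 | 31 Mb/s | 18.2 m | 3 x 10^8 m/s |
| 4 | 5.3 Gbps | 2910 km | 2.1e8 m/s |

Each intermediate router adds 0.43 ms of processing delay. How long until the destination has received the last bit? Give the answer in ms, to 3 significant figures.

L = 9000 × 8 = 72000 bits.
Transmission delays (L/R per hop): 0.045, 0.011026, 2.32258, 0.0135849 ms; sum = 2.39219 ms.
Propagation delays (d/s per hop): 3.66822e-05, 0.000325359, 6.06667e-05, 13.8571 ms; sum = 13.8576 ms.
Processing at 3 router(s): 3 × 0.43 ms = 1.29 ms.
End-to-end = 17.5 ms.

17.5 ms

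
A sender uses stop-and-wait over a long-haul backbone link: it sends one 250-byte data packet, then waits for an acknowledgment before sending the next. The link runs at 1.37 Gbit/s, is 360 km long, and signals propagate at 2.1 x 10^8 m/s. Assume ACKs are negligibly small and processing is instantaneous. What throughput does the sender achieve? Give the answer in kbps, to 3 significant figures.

t_tx = L/R = 2000/1370000000 = 1.45985e-06 s.
t_prop = 360000/210000000 = 0.00171429 s; RTT = 0.00342857 s.
Cycle = t_tx + RTT = 0.00343003 s.
Throughput = L / cycle = 2000 / 0.00343003 = 583 kbps.

583 kbps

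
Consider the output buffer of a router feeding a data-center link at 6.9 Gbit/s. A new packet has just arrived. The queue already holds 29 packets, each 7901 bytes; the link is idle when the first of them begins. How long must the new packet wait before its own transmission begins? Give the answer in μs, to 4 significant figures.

265.7 μs

Each queued packet: L/R = 63208/6900000000 = 9.16058 μs.
29 queued → 265.657 μs.
Queuing delay = 265.7 μs.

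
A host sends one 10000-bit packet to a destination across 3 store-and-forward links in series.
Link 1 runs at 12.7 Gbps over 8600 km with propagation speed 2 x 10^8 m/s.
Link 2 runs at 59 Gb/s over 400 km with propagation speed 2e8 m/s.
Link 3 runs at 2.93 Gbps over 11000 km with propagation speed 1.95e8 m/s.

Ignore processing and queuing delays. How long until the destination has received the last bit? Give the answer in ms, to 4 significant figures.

Transmission delays (L/R per hop): 0.000787402, 0.000169492, 0.00341297 ms; sum = 0.00436986 ms.
Propagation delays (d/s per hop): 43, 2, 56.4103 ms; sum = 101.41 ms.
End-to-end = 101.4 ms.

101.4 ms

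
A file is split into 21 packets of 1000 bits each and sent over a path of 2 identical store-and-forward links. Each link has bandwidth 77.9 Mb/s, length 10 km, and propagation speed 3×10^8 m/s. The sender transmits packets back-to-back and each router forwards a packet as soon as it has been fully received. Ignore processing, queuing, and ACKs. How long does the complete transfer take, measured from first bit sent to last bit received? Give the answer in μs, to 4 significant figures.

Per-hop transmission t_tx = L/R = 1000/77900000 = 12.837 μs.
Per-hop propagation t_prop = 10000/300000000 = 33.3333 μs.
Pipeline fill: first packet needs 2·t_tx to clear all hops; remaining 20 packets each add one t_tx.
Total = (2+21-1)·t_tx + 2·t_prop = 22·12.837 + 2·33.3333 = 349.1 μs.

349.1 μs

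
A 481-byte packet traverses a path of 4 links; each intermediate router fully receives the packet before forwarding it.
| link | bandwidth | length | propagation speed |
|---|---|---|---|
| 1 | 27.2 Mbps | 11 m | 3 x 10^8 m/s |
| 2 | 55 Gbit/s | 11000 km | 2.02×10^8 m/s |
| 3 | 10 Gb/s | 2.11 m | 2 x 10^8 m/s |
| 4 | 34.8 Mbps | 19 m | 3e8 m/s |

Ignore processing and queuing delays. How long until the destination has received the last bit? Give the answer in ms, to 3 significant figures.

54.7 ms

L = 481 × 8 = 3848 bits.
Transmission delays (L/R per hop): 0.141471, 6.99636e-05, 0.0003848, 0.110575 ms; sum = 0.2525 ms.
Propagation delays (d/s per hop): 3.66667e-05, 54.4554, 1.055e-05, 6.33333e-05 ms; sum = 54.4556 ms.
End-to-end = 54.7 ms.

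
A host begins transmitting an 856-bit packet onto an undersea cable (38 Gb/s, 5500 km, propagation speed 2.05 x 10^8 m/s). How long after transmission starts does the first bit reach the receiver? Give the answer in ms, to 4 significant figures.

26.83 ms

First bit experiences only propagation delay: d/s = 5500000/2.05e+08 = 26.83 ms.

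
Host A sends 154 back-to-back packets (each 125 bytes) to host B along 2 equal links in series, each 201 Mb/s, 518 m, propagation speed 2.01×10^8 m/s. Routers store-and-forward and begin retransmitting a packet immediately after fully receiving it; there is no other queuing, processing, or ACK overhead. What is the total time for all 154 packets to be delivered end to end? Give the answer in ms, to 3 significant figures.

Per-hop transmission t_tx = L/R = 1000/201000000 = 0.00497512 ms.
Per-hop propagation t_prop = 518/2.01e+08 = 0.00257711 ms.
Pipeline fill: first packet needs 2·t_tx to clear all hops; remaining 153 packets each add one t_tx.
Total = (2+154-1)·t_tx + 2·t_prop = 155·0.00497512 + 2·0.00257711 = 0.776 ms.

0.776 ms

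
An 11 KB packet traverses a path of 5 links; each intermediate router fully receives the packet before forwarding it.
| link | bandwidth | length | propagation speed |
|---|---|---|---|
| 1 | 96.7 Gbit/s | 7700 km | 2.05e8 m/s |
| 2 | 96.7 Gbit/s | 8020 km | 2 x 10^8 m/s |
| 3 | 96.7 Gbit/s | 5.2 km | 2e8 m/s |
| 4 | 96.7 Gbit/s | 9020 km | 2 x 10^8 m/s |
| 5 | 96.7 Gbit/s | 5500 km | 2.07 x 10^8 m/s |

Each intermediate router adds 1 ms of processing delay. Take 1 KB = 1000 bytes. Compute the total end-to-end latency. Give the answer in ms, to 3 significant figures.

L = 88000 bits.
Transmission delay per hop = L/R = 88000/96700000000 = 0.000910031 ms; 5 hops → 0.00455016 ms.
Propagation delays (d/s per hop): 37.561, 40.1, 0.026, 45.1, 26.57 ms; sum = 149.357 ms.
Processing at 4 router(s): 4 × 1 ms = 4 ms.
End-to-end = 153 ms.

153 ms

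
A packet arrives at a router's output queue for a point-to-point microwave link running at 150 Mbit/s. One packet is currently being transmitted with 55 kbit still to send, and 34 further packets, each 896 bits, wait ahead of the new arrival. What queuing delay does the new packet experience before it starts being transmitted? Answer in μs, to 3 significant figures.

570 μs

Each queued packet: L/R = 896/150000000 = 5.97333 μs.
34 queued → 203.093 μs.
Plus remaining 55000 bits of current packet: 366.667 μs.
Queuing delay = 570 μs.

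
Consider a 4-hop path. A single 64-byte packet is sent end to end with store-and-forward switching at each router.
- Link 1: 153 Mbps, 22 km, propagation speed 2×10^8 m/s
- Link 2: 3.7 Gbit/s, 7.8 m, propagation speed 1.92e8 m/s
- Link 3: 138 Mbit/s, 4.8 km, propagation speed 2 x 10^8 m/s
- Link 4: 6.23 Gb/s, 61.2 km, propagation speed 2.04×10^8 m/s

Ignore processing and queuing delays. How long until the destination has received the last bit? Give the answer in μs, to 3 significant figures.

L = 64 × 8 = 512 bits.
Transmission delays (L/R per hop): 3.34641, 0.138378, 3.71014, 0.082183 μs; sum = 7.27711 μs.
Propagation delays (d/s per hop): 110, 0.040625, 24, 300 μs; sum = 434.041 μs.
End-to-end = 441 μs.

441 μs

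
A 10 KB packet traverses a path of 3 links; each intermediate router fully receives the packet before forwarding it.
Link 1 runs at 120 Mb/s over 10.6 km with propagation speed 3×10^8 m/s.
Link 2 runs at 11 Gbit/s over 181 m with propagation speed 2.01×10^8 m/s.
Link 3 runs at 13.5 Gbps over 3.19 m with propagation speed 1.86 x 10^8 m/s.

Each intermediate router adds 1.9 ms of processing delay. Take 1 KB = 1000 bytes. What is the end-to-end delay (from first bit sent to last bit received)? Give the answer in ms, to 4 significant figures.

4.516 ms

L = 80000 bits.
Transmission delays (L/R per hop): 0.666667, 0.00727273, 0.00592593 ms; sum = 0.679865 ms.
Propagation delays (d/s per hop): 0.0353333, 0.000900498, 1.71505e-05 ms; sum = 0.036251 ms.
Processing at 2 router(s): 2 × 1.9 ms = 3.8 ms.
End-to-end = 4.516 ms.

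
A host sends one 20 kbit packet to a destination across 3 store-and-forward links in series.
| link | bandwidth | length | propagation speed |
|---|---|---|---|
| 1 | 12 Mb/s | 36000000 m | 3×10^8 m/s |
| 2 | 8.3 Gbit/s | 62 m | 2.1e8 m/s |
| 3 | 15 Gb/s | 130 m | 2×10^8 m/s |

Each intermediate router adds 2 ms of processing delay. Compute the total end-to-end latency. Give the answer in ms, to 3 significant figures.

L = 20000 bits.
Transmission delays (L/R per hop): 1.66667, 0.00240964, 0.00133333 ms; sum = 1.67041 ms.
Propagation delays (d/s per hop): 120, 0.000295238, 0.00065 ms; sum = 120.001 ms.
Processing at 2 router(s): 2 × 2 ms = 4 ms.
End-to-end = 126 ms.

126 ms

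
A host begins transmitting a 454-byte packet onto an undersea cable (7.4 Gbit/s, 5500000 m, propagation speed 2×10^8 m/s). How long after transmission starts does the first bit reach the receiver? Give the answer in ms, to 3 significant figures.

27.5 ms

First bit experiences only propagation delay: d/s = 5500000/200000000 = 27.5 ms.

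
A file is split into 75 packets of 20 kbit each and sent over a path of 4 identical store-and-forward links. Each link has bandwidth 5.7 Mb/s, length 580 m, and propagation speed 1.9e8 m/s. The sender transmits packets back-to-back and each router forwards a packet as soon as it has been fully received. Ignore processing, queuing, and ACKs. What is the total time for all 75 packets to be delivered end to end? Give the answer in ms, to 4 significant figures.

273.7 ms

Per-hop transmission t_tx = L/R = 20000/5700000 = 3.50877 ms.
Per-hop propagation t_prop = 580/190000000 = 0.00305263 ms.
Pipeline fill: first packet needs 4·t_tx to clear all hops; remaining 74 packets each add one t_tx.
Total = (4+75-1)·t_tx + 4·t_prop = 78·3.50877 + 4·0.00305263 = 273.7 ms.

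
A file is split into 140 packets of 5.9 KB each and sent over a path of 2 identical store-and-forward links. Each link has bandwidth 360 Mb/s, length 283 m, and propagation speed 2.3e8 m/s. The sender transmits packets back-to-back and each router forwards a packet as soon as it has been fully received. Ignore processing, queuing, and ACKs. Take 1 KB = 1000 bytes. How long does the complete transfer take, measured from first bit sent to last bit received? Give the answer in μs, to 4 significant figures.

18490 μs

Per-hop transmission t_tx = L/R = 47200/360000000 = 131.111 μs.
Per-hop propagation t_prop = 283/2.3e+08 = 1.23043 μs.
Pipeline fill: first packet needs 2·t_tx to clear all hops; remaining 139 packets each add one t_tx.
Total = (2+140-1)·t_tx + 2·t_prop = 141·131.111 + 2·1.23043 = 18490 μs.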